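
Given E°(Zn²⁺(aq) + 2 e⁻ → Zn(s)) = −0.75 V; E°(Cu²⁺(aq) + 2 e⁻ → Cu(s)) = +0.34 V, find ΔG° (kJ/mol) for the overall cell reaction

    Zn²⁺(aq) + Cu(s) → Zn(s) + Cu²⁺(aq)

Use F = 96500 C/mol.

In the reaction as written Zn²⁺(aq) is reduced, so the Zn²⁺/Zn couple is the cathode and Cu²⁺/Cu is the anode.
E°cell = −0.75 − (+0.34) = −1.09 V; balancing electrons gives n = 2.
ΔG° = −nFE°cell = −(2)(96500)(−1.09) J/mol = +210 kJ/mol.

+210 kJ/mol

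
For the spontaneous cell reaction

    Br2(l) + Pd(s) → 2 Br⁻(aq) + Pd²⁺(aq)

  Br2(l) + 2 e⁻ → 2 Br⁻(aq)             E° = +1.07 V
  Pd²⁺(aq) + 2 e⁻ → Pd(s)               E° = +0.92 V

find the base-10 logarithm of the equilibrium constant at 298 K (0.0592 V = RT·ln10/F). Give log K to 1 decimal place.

log K = 5.1

The Br₂/Br⁻ couple is reduced (cathode); E°cell = +1.07 − (+0.92) = +0.15 V with n = 2.
At equilibrium E = 0, so log K = nE°cell / 0.0592 = (2)(+0.15) / 0.0592 = 5.1.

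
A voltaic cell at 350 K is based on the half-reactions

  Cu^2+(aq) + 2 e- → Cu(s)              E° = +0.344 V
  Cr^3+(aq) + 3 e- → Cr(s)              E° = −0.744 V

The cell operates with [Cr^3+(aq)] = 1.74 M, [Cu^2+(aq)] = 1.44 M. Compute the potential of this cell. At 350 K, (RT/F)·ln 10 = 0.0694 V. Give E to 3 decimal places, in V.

Since E°(Cu²⁺/Cu) > E°(Cr³⁺/Cr), Cu²⁺/Cu serves as the cathode.
E°cell = +0.344 − (−0.744) = +1.088 V, with n = 6 electrons transferred.
Balancing gives 3 Cu^2+(aq) + 2 Cr(s) → 3 Cu(s) + 2 Cr^3+(aq); hence Q = [Cr^3+(aq)]^2 / [Cu^2+(aq)]^3 = 1.01 (log Q = 0.006).
By the Nernst equation, E = +1.088 − (0.0694/6)·(0.006) = +1.088 V.

+1.088 V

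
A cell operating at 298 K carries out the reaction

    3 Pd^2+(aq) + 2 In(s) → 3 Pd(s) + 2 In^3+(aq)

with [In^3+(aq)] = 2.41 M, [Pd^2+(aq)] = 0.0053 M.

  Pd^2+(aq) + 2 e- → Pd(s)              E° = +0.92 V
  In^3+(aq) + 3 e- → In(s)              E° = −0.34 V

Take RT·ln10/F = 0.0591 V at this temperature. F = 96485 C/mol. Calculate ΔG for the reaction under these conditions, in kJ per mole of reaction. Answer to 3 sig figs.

−686 kJ/mol

With Pd²⁺/Pd reduced at the cathode, E°cell = +0.92 − (−0.34) = +1.26 V and n = 6.
Q = [In^3+(aq)]^2 / [Pd^2+(aq)]^3 = 3.9×10^7, so log Q = 7.591 and E = +1.26 − (0.0591/6)(7.591) = +1.1852 V.
ΔG = −nFE = −(6)(96485)(+1.1852) J/mol = −686 kJ/mol.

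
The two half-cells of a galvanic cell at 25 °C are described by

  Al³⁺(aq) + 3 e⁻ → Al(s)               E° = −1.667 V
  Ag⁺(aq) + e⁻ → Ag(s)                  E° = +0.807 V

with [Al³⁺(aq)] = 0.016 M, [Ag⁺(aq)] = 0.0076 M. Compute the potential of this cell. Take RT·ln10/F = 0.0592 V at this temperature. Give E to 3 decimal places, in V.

Since E°(Ag⁺/Ag) > E°(Al³⁺/Al), Ag⁺/Ag serves as the cathode.
E°cell = E°cat − E°an = +0.807 − (−1.667) = +2.474 V; n = 3.
For the overall reaction 3 Ag⁺(aq) + Al(s) → 3 Ag(s) + Al³⁺(aq), Q = [Al³⁺(aq)] / [Ag⁺(aq)]^3 = 3.64×10^4, giving log Q = 4.562.
E = E° − (0.0592/n)·log Q = +2.474 − (0.0592/3)(4.562) = +2.384 V.

+2.384 V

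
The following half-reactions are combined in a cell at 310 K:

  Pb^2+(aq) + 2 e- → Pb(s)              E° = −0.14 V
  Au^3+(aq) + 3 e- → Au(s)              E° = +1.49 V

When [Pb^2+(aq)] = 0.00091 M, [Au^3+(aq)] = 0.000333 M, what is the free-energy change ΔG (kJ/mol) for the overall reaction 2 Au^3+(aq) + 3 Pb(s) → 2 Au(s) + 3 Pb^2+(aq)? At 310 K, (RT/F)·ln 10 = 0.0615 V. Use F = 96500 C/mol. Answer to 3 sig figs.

The standard cell potential is +1.49 − (−0.14) = +1.63 V, with n = 6 electrons in the balanced equation.
The reaction quotient is [Pb^2+(aq)]^3 / [Au^3+(aq)]^2 = 0.0068; by Nernst, E = +1.63 − (0.0615/6)(−2.168) = +1.6522 V.
Then ΔG = −nFE = −6 × 96500 × +1.6522 J/mol = −957 kJ/mol.

−957 kJ/mol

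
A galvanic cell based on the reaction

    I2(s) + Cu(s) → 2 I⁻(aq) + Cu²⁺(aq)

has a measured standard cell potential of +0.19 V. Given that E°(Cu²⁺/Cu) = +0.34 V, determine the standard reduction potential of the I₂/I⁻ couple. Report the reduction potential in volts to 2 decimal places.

+0.53 V

In the reaction as written the I₂/I⁻ couple is reduced (cathode) and Cu²⁺/Cu is oxidized (anode), so E°cell = E°(I₂/I⁻) − E°(Cu²⁺/Cu).
E°(I₂/I⁻) = E°cell + E°(anode) = +0.19 + (+0.34) = +0.53 V.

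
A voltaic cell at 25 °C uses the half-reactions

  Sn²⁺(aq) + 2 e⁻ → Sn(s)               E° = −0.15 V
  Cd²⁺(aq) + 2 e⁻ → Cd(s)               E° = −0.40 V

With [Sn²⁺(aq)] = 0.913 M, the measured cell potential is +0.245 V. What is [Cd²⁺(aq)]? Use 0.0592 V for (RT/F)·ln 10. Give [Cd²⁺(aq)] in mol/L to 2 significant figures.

1.3 M

With Sn²⁺/Sn at the cathode and Cd²⁺/Cd at the anode, E°cell = −0.15 − (−0.40) = +0.25 V (n = 2).
Rearranging E = E° − (0.0592/n)·log Q gives log Q = 2(+0.25 − (+0.245))/0.0592 = 0.169.
Balancing electrons gives Sn²⁺(aq) + Cd(s) → Sn(s) + Cd²⁺(aq); thus Q = [Cd²⁺(aq)] / [Sn²⁺(aq)].
Substituting the known concentrations and solving, log [Cd²⁺(aq)] = 0.129 and [Cd²⁺(aq)] = 1.3 M.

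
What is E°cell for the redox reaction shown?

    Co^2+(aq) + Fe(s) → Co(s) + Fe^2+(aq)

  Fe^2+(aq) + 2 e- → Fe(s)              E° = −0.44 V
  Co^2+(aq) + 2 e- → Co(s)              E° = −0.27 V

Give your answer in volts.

+0.17 V

In the reaction as written, Co^2+(aq) is reduced (cathode) and Fe^2+(aq) is produced by oxidation at the anode.
E°cell = E°(cathode) − E°(anode) = −0.27 − (−0.44) = +0.17 V.
The positive value indicates the reaction is spontaneous as written.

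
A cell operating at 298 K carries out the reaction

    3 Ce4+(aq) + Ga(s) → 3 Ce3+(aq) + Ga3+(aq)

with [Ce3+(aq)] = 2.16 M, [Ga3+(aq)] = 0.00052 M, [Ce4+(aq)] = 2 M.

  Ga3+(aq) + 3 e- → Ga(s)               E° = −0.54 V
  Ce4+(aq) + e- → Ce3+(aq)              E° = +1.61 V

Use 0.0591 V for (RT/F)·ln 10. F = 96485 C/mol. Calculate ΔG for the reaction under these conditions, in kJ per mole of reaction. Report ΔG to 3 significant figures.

With Ce⁴⁺/Ce³⁺ reduced at the cathode, E°cell = +1.61 − (−0.54) = +2.15 V and n = 3.
Here Q = ([Ce3+(aq)]^3·[Ga3+(aq)]) / [Ce4+(aq)]^3 = 0.000655 (log Q = −3.184), giving E = +2.15 − (0.0591/3)·(−3.184) = +2.2127 V.
Finally ΔG = −nFE = −(3)(96485 C/mol)(+2.2127 V) = −640 kJ/mol.

−640 kJ/mol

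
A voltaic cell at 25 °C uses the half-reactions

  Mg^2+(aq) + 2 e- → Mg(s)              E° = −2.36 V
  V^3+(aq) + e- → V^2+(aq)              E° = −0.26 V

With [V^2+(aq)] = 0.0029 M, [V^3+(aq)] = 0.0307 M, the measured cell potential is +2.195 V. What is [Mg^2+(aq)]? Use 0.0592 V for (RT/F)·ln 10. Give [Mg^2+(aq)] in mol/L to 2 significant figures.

The V³⁺/V²⁺ couple has the larger reduction potential, so it is the cathode: E°cell = −0.26 − (−2.36) = +2.10 V and n = 2.
Since E = E° − (0.0592/n)·log Q, log Q = n(E° − E)/0.0592 = −3.209.
The balanced reaction is 2 V^3+(aq) + Mg(s) → 2 V^2+(aq) + Mg^2+(aq), so Q = ([V^2+(aq)]^2·[Mg^2+(aq)]) / [V^3+(aq)]^2.
Isolating [Mg^2+(aq)] in Q = 10^{−3.209} yields log [Mg^2+(aq)] = −1.160, i.e. 0.069 M.

0.069 M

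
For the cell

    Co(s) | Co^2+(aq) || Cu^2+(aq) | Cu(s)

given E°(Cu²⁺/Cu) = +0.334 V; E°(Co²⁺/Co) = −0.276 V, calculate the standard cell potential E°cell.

By convention the left-hand electrode in cell notation is the anode (oxidation) and the right-hand electrode is the cathode (reduction).
E°cell = E°(right) − E°(left) = +0.334 − (−0.276) = +0.610 V.

+0.610 V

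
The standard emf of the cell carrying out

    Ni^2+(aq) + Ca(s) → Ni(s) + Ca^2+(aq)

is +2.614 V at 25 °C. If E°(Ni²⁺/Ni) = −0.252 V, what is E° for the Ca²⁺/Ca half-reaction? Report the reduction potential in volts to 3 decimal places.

In the reaction as written the Ni²⁺/Ni couple is reduced (cathode) and Ca²⁺/Ca is oxidized (anode), so E°cell = E°(Ni²⁺/Ni) − E°(Ca²⁺/Ca).
E°(Ca²⁺/Ca) = E°(cathode) − E°cell = −0.252 − (+2.614) = −2.866 V.

−2.866 V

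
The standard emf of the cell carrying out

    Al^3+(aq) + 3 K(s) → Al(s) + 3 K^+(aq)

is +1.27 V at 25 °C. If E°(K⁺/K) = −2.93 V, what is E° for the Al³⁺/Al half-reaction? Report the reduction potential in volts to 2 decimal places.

−1.66 V

In the reaction as written the Al³⁺/Al couple is reduced (cathode) and K⁺/K is oxidized (anode), so E°cell = E°(Al³⁺/Al) − E°(K⁺/K).
E°(Al³⁺/Al) = E°cell + E°(anode) = +1.27 + (−2.93) = −1.66 V.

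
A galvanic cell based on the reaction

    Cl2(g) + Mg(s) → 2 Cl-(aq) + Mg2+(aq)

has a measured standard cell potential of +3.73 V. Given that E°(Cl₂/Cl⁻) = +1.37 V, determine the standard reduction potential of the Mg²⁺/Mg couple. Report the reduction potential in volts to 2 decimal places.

In the reaction as written the Cl₂/Cl⁻ couple is reduced (cathode) and Mg²⁺/Mg is oxidized (anode), so E°cell = E°(Cl₂/Cl⁻) − E°(Mg²⁺/Mg).
E°(Mg²⁺/Mg) = E°(cathode) − E°cell = +1.37 − (+3.73) = −2.36 V.

−2.36 V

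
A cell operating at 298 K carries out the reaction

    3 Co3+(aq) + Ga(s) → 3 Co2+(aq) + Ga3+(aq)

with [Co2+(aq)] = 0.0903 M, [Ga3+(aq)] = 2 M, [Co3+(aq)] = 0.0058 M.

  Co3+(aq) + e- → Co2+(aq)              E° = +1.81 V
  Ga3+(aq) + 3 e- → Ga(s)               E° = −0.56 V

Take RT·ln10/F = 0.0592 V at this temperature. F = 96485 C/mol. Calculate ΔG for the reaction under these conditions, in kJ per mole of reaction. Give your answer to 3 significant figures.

−664 kJ/mol

E°cell = +1.81 − (−0.56) = +2.37 V; the balanced reaction transfers n = 3 electrons.
Here Q = ([Co2+(aq)]^3·[Ga3+(aq)]) / [Co3+(aq)]^3 = 7.55×10^3 (log Q = 3.878), giving E = +2.37 − (0.0592/3)·(3.878) = +2.2935 V.
Then ΔG = −nFE = −3 × 96485 × +2.2935 J/mol = −664 kJ/mol.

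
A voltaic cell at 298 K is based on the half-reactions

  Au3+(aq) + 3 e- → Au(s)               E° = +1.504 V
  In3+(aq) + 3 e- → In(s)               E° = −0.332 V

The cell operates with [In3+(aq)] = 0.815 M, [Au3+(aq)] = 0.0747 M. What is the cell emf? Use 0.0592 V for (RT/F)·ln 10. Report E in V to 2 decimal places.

+1.82 V

Au³⁺/Au is reduced (cathode, E° = +1.504 V) and In³⁺/In is oxidized (anode).
E°cell = +1.504 − (−0.332) = +1.836 V, with n = 3 electrons transferred.
For the overall reaction Au3+(aq) + In(s) → Au(s) + In3+(aq), Q = [In3+(aq)] / [Au3+(aq)] = 10.9, giving log Q = 1.038.
By the Nernst equation, E = +1.836 − (0.0592/3)·(1.038) = +1.82 V.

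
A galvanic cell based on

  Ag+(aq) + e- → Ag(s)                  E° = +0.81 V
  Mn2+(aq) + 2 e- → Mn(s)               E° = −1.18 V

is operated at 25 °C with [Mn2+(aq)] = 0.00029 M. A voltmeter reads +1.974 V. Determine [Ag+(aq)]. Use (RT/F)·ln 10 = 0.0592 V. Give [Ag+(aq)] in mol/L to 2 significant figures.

With Ag⁺/Ag at the cathode and Mn²⁺/Mn at the anode, E°cell = +0.81 − (−1.18) = +1.99 V (n = 2).
From the Nernst equation, log Q = n(E° − E)/0.0592 = 2·(+1.99 − (+1.974))/0.0592 = 0.541.
The balanced reaction is 2 Ag+(aq) + Mn(s) → 2 Ag(s) + Mn2+(aq), so Q = [Mn2+(aq)] / [Ag+(aq)]^2.
Isolating [Ag+(aq)] in Q = 10^{0.541} yields log [Ag+(aq)] = −2.039, i.e. 0.0091 M.

0.0091 M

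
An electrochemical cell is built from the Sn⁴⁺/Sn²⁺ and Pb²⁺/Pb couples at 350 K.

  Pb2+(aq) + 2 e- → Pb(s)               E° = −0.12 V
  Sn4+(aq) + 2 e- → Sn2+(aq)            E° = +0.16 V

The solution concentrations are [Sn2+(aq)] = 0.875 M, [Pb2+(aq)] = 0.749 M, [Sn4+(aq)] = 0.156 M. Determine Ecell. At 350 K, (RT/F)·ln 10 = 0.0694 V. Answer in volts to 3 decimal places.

+0.258 V

Since E°(Sn⁴⁺/Sn²⁺) > E°(Pb²⁺/Pb), Sn⁴⁺/Sn²⁺ serves as the cathode.
E°cell = +0.16 − (−0.12) = +0.28 V, with n = 2 electrons transferred.
The balanced reaction is Sn4+(aq) + Pb(s) → Sn2+(aq) + Pb2+(aq), so Q = ([Sn2+(aq)]·[Pb2+(aq)]) / [Sn4+(aq)] = 4.2 and log Q = 0.623.
Applying E = E° − (RT ln10/nF)·log Q gives +0.28 − (0.0694/2)(0.623) = +0.258 V.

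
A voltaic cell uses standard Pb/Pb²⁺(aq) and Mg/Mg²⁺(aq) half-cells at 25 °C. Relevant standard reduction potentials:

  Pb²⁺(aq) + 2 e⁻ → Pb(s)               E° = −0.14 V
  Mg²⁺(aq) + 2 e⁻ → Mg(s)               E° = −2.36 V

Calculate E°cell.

Of the two couples in this cell, the one with the more positive reduction potential is reduced at the cathode: here that is Pb²⁺/Pb (−0.14 V); Mg²⁺/Mg (−2.36 V) is the anode.
E°cell = E°(cathode) − E°(anode) = −0.14 − (−2.36) = +2.22 V.

+2.22 V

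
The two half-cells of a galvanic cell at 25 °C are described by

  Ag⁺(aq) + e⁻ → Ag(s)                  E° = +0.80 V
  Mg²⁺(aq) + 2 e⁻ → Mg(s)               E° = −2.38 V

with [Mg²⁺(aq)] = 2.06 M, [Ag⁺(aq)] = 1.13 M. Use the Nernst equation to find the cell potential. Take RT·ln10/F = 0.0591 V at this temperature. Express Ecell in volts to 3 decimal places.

+3.174 V

Ag⁺/Ag is reduced (cathode, E° = +0.80 V) and Mg²⁺/Mg is oxidized (anode).
E°cell = +0.80 − (−2.38) = +3.18 V, with n = 2 electrons transferred.
Balancing gives 2 Ag⁺(aq) + Mg(s) → 2 Ag(s) + Mg²⁺(aq); hence Q = [Mg²⁺(aq)] / [Ag⁺(aq)]^2 = 1.61 (log Q = 0.208).
Applying E = E° − (RT ln10/nF)·log Q gives +3.18 − (0.0591/2)(0.208) = +3.174 V.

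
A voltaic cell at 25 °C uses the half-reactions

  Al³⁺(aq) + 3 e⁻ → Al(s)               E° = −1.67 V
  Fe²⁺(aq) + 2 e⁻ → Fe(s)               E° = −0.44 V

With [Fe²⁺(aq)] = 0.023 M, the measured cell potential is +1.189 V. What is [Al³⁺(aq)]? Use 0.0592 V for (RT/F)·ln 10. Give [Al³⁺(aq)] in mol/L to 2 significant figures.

0.42 M

The Fe²⁺/Fe couple has the larger reduction potential, so it is the cathode: E°cell = −0.44 − (−1.67) = +1.23 V and n = 6.
Rearranging E = E° − (0.0592/n)·log Q gives log Q = 6(+1.23 − (+1.189))/0.0592 = 4.155.
For 3 Fe²⁺(aq) + 2 Al(s) → 3 Fe(s) + 2 Al³⁺(aq), the reaction quotient is Q = [Al³⁺(aq)]^2 / [Fe²⁺(aq)]^3.
Substituting the known concentrations and solving, log [Al³⁺(aq)] = −0.380 and [Al³⁺(aq)] = 0.42 M.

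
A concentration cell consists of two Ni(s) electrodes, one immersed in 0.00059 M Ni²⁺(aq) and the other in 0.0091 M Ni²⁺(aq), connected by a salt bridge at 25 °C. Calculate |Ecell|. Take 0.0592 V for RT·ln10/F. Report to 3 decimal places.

0.035 V

For a concentration cell E°cell = 0, since both electrodes use the same couple.
The compartment with the higher Ni²⁺(aq) concentration (0.0091 M) acts as the cathode; ions are reduced there and produced at the dilute (0.00059 M) anode.
With n = 2, Ecell = −(0.0592/2)·log([dilute]/[conc]) = −(0.0592/2)·log(0.00059/0.0091) = +0.035 V.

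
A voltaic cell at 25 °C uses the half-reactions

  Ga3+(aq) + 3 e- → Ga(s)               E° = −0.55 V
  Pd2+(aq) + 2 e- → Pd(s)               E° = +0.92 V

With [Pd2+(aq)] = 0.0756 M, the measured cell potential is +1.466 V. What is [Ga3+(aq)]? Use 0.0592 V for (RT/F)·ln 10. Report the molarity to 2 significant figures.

0.033 M

The Pd²⁺/Pd couple has the larger reduction potential, so it is the cathode: E°cell = +0.92 − (−0.55) = +1.47 V and n = 6.
From the Nernst equation, log Q = n(E° − E)/0.0592 = 6·(+1.47 − (+1.466))/0.0592 = 0.405.
Balancing electrons gives 3 Pd2+(aq) + 2 Ga(s) → 3 Pd(s) + 2 Ga3+(aq); thus Q = [Ga3+(aq)]^2 / [Pd2+(aq)]^3.
Substituting the known concentrations and solving, log [Ga3+(aq)] = −1.480 and [Ga3+(aq)] = 0.033 M.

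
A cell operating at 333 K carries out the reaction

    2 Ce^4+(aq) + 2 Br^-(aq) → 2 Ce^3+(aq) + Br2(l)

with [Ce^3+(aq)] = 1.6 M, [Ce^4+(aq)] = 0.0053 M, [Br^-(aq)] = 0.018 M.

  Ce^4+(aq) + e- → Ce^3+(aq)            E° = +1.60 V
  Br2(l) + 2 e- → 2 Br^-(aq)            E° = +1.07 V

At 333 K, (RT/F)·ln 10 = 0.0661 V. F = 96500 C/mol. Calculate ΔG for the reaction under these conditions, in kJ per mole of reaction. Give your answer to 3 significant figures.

E°cell = +1.60 − (+1.07) = +0.53 V; the balanced reaction transfers n = 2 electrons.
Q = [Ce^3+(aq)]^2 / ([Ce^4+(aq)]^2·[Br^-(aq)]^2) = 2.81×10^8, so log Q = 8.449 and E = +0.53 − (0.0661/2)(8.449) = +0.2508 V.
Then ΔG = −nFE = −2 × 96500 × +0.2508 J/mol = −48.4 kJ/mol.

−48.4 kJ/mol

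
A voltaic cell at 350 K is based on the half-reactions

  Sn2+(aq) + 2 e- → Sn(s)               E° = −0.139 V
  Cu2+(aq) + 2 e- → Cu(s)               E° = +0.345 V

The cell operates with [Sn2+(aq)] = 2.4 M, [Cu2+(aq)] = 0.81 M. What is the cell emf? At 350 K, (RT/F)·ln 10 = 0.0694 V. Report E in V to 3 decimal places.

+0.468 V

Cu²⁺/Cu is reduced (cathode, E° = +0.345 V) and Sn²⁺/Sn is oxidized (anode).
The standard potential is +0.345 − (−0.139) = +0.484 V and the balanced reaction transfers n = 2 electrons.
Balancing gives Cu2+(aq) + Sn(s) → Cu(s) + Sn2+(aq); hence Q = [Sn2+(aq)] / [Cu2+(aq)] = 2.96 (log Q = 0.472).
By the Nernst equation, E = +0.484 − (0.0694/2)·(0.472) = +0.468 V.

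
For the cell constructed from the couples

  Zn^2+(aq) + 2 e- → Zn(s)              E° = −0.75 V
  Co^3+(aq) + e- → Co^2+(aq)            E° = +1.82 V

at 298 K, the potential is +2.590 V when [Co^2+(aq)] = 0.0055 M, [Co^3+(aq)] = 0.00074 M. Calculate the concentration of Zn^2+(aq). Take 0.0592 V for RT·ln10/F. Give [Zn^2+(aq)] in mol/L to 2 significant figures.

0.0038 M

Co³⁺/Co²⁺ is the cathode (higher E°); E°cell = +1.82 − (−0.75) = +2.57 V with n = 2.
Rearranging E = E° − (0.0592/n)·log Q gives log Q = 2(+2.57 − (+2.590))/0.0592 = −0.676.
Balancing electrons gives 2 Co^3+(aq) + Zn(s) → 2 Co^2+(aq) + Zn^2+(aq); thus Q = ([Co^2+(aq)]^2·[Zn^2+(aq)]) / [Co^3+(aq)]^2.
Isolating [Zn^2+(aq)] in Q = 10^{−0.676} yields log [Zn^2+(aq)] = −2.418, i.e. 0.0038 M.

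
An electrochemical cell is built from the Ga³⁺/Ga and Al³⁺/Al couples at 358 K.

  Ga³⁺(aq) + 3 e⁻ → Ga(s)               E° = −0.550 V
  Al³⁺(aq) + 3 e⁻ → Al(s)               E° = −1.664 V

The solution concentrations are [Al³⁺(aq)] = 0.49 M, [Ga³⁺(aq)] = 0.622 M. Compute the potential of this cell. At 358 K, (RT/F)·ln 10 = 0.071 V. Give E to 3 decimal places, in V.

+1.116 V

Ga³⁺/Ga is reduced (cathode, E° = −0.550 V) and Al³⁺/Al is oxidized (anode).
E°cell = −0.550 − (−1.664) = +1.114 V, with n = 3 electrons transferred.
Balancing gives Ga³⁺(aq) + Al(s) → Ga(s) + Al³⁺(aq); hence Q = [Al³⁺(aq)] / [Ga³⁺(aq)] = 0.788 (log Q = −0.104).
Applying E = E° − (RT ln10/nF)·log Q gives +1.114 − (0.071/3)(−0.104) = +1.116 V.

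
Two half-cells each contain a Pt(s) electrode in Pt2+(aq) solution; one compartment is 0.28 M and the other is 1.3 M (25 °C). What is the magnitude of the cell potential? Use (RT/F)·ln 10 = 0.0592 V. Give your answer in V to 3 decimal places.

For a concentration cell E°cell = 0, since both electrodes use the same couple.
The compartment with the higher Pt2+(aq) concentration (1.3 M) acts as the cathode; ions are reduced there and produced at the dilute (0.28 M) anode.
With n = 2, Ecell = −(0.0592/2)·log([dilute]/[conc]) = −(0.0592/2)·log(0.28/1.3) = +0.020 V.

0.020 V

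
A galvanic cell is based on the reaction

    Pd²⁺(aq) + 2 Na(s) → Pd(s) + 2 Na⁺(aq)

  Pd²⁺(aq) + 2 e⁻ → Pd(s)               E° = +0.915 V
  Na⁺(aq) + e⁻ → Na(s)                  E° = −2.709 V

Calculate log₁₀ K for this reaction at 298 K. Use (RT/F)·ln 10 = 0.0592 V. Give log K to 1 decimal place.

log K = 122.4

The Pd²⁺/Pd couple is reduced (cathode); E°cell = +0.915 − (−2.709) = +3.624 V with n = 2.
At equilibrium E = 0, so log K = nE°cell / 0.0592 = (2)(+3.624) / 0.0592 = 122.4.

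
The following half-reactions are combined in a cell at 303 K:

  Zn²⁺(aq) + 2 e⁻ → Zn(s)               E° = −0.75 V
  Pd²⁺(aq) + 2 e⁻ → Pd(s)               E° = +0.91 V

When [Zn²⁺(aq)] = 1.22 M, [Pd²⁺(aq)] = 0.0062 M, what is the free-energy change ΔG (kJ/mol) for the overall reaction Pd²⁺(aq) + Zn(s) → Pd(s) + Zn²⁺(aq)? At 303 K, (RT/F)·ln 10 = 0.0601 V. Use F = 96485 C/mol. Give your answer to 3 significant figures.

With Pd²⁺/Pd reduced at the cathode, E°cell = +0.91 − (−0.75) = +1.66 V and n = 2.
Q = [Zn²⁺(aq)] / [Pd²⁺(aq)] = 197, so log Q = 2.294 and E = +1.66 − (0.0601/2)(2.294) = +1.5911 V.
Finally ΔG = −nFE = −(2)(96485 C/mol)(+1.5911 V) = −307 kJ/mol.

−307 kJ/mol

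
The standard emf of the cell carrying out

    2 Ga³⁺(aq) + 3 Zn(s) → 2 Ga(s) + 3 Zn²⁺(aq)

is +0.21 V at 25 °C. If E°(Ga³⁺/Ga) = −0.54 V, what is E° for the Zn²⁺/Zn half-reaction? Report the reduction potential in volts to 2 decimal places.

In the reaction as written the Ga³⁺/Ga couple is reduced (cathode) and Zn²⁺/Zn is oxidized (anode), so E°cell = E°(Ga³⁺/Ga) − E°(Zn²⁺/Zn).
E°(Zn²⁺/Zn) = E°(cathode) − E°cell = −0.54 − (+0.21) = −0.75 V.

−0.75 V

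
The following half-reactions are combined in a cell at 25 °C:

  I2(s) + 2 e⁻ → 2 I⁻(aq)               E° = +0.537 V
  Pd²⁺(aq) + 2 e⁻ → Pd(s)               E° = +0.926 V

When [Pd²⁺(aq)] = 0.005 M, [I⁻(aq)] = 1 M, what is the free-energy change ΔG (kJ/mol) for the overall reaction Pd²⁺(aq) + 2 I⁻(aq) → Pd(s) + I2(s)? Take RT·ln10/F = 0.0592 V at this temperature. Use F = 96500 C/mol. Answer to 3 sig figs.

−61.9 kJ/mol

E°cell = +0.926 − (+0.537) = +0.389 V; the balanced reaction transfers n = 2 electrons.
Q = 1 / ([Pd²⁺(aq)]·[I⁻(aq)]^2) = 200, so log Q = 2.301 and E = +0.389 − (0.0592/2)(2.301) = +0.3209 V.
Finally ΔG = −nFE = −(2)(96500 C/mol)(+0.3209 V) = −61.9 kJ/mol.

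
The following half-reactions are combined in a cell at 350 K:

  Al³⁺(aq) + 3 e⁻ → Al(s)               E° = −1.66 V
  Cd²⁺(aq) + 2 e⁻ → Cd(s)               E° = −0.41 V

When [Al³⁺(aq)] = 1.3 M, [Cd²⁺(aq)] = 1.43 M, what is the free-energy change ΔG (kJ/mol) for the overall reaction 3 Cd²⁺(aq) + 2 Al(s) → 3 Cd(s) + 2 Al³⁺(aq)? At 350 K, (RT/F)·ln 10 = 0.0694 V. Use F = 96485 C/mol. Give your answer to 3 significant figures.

−725 kJ/mol

With Cd²⁺/Cd reduced at the cathode, E°cell = −0.41 − (−1.66) = +1.25 V and n = 6.
Here Q = [Al³⁺(aq)]^2 / [Cd²⁺(aq)]^3 = 0.578 (log Q = −0.238), giving E = +1.25 − (0.0694/6)·(−0.238) = +1.2528 V.
Then ΔG = −nFE = −6 × 96485 × +1.2528 J/mol = −725 kJ/mol.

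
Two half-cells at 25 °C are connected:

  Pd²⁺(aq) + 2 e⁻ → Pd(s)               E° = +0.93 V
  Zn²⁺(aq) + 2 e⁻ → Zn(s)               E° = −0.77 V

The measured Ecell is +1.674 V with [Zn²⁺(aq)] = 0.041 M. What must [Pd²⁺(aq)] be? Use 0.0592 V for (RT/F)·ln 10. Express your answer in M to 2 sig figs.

0.0054 M

Pd²⁺/Pd is the cathode (higher E°); E°cell = +0.93 − (−0.77) = +1.70 V with n = 2.
From the Nernst equation, log Q = n(E° − E)/0.0592 = 2·(+1.70 − (+1.674))/0.0592 = 0.878.
The balanced reaction is Pd²⁺(aq) + Zn(s) → Pd(s) + Zn²⁺(aq), so Q = [Zn²⁺(aq)] / [Pd²⁺(aq)].
Solving for the unknown gives log [Pd²⁺(aq)] = −2.265, so [Pd²⁺(aq)] ≈ 0.0054 M.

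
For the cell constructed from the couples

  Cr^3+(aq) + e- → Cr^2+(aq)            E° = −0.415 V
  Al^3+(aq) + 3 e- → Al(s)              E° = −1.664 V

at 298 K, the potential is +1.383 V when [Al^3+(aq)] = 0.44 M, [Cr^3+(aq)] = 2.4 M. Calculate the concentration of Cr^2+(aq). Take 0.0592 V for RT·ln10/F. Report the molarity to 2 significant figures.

Cr³⁺/Cr²⁺ is the cathode (higher E°); E°cell = −0.415 − (−1.664) = +1.249 V with n = 3.
From the Nernst equation, log Q = n(E° − E)/0.0592 = 3·(+1.249 − (+1.383))/0.0592 = −6.791.
Balancing electrons gives 3 Cr^3+(aq) + Al(s) → 3 Cr^2+(aq) + Al^3+(aq); thus Q = ([Cr^2+(aq)]^3·[Al^3+(aq)]) / [Cr^3+(aq)]^3.
Isolating [Cr^2+(aq)] in Q = 10^{−6.791} yields log [Cr^2+(aq)] = −1.765, i.e. 0.017 M.

0.017 M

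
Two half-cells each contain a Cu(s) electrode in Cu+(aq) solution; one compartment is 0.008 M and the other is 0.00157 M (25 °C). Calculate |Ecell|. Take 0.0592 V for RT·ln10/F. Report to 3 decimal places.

For a concentration cell E°cell = 0, since both electrodes use the same couple.
The compartment with the higher Cu+(aq) concentration (0.008 M) acts as the cathode; ions are reduced there and produced at the dilute (0.00157 M) anode.
With n = 1, Ecell = −(0.0592/1)·log([dilute]/[conc]) = −(0.0592/1)·log(0.00157/0.008) = +0.042 V.

0.042 V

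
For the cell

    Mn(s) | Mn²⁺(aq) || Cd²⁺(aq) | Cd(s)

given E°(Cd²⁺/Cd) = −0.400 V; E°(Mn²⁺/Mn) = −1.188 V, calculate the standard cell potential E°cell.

By convention the left-hand electrode in cell notation is the anode (oxidation) and the right-hand electrode is the cathode (reduction).
E°cell = E°(right) − E°(left) = −0.400 − (−1.188) = +0.788 V.

+0.788 V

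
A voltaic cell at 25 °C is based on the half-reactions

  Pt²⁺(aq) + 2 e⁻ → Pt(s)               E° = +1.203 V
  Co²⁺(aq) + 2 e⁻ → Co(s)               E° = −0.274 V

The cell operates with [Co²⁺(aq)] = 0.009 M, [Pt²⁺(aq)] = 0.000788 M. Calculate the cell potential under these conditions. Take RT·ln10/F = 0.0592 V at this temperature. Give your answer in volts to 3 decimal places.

Pt²⁺/Pt is reduced (cathode, E° = +1.203 V) and Co²⁺/Co is oxidized (anode).
E°cell = E°cat − E°an = +1.203 − (−0.274) = +1.477 V; n = 2.
The balanced reaction is Pt²⁺(aq) + Co(s) → Pt(s) + Co²⁺(aq), so Q = [Co²⁺(aq)] / [Pt²⁺(aq)] = 11.4 and log Q = 1.058.
E = E° − (0.0592/n)·log Q = +1.477 − (0.0592/2)(1.058) = +1.446 V.

+1.446 V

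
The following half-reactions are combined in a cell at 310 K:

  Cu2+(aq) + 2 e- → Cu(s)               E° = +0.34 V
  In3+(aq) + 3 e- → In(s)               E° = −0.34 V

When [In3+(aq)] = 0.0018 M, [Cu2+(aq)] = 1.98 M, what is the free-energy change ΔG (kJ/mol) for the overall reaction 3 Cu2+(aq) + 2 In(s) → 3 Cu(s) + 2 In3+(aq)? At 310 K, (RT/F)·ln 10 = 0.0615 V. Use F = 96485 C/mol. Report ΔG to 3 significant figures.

E°cell = +0.34 − (−0.34) = +0.68 V; the balanced reaction transfers n = 6 electrons.
Q = [In3+(aq)]^2 / [Cu2+(aq)]^3 = 4.17×10^−7, so log Q = −6.379 and E = +0.68 − (0.0615/6)(−6.379) = +0.7454 V.
ΔG = −nFE = −(6)(96485)(+0.7454) J/mol = −432 kJ/mol.

−432 kJ/mol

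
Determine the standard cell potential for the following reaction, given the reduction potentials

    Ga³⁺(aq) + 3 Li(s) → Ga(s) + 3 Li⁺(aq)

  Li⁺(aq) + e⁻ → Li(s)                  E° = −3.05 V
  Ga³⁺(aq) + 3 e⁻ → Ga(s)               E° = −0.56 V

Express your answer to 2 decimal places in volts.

In the reaction as written, Ga³⁺(aq) is reduced (cathode) and Li⁺(aq) is produced by oxidation at the anode.
E°cell = E°(cathode) − E°(anode) = −0.56 − (−3.05) = +2.49 V.

+2.49 V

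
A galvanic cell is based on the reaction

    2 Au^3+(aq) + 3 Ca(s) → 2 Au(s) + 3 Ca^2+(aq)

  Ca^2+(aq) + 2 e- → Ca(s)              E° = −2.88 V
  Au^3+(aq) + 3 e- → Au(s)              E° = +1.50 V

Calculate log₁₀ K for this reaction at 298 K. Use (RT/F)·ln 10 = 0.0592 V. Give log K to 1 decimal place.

log K = 443.9

The Au³⁺/Au couple is reduced (cathode); E°cell = +1.50 − (−2.88) = +4.38 V with n = 6.
At equilibrium E = 0, so log K = nE°cell / 0.0592 = (6)(+4.38) / 0.0592 = 443.9.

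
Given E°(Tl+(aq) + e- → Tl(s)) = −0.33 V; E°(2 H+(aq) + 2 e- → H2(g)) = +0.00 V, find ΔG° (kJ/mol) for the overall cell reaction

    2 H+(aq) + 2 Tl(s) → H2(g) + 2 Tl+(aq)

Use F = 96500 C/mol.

In the reaction as written H+(aq) is reduced, so the 2H⁺/H₂ couple is the cathode and Tl⁺/Tl is the anode.
E°cell = +0.00 − (−0.33) = +0.33 V; balancing electrons gives n = 2.
ΔG° = −nFE°cell = −(2)(96500)(+0.33) J/mol = −63.7 kJ/mol.

−63.7 kJ/mol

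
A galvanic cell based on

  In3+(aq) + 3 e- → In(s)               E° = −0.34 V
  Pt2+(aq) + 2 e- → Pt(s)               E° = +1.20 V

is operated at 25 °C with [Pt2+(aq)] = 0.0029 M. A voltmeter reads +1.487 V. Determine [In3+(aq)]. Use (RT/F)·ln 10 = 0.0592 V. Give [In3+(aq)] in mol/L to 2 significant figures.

0.076 M

Pt²⁺/Pt is the cathode (higher E°); E°cell = +1.20 − (−0.34) = +1.54 V with n = 6.
From the Nernst equation, log Q = n(E° − E)/0.0592 = 6·(+1.54 − (+1.487))/0.0592 = 5.372.
Balancing electrons gives 3 Pt2+(aq) + 2 In(s) → 3 Pt(s) + 2 In3+(aq); thus Q = [In3+(aq)]^2 / [Pt2+(aq)]^3.
Solving for the unknown gives log [In3+(aq)] = −1.120, so [In3+(aq)] ≈ 0.076 M.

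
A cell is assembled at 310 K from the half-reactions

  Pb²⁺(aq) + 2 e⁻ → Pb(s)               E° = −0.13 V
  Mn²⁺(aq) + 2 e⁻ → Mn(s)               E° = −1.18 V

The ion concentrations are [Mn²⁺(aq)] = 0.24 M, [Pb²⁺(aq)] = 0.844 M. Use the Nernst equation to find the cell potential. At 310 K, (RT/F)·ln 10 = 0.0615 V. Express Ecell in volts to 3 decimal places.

Since E°(Pb²⁺/Pb) > E°(Mn²⁺/Mn), Pb²⁺/Pb serves as the cathode.
E°cell = E°cat − E°an = −0.13 − (−1.18) = +1.05 V; n = 2.
Balancing gives Pb²⁺(aq) + Mn(s) → Pb(s) + Mn²⁺(aq); hence Q = [Mn²⁺(aq)] / [Pb²⁺(aq)] = 0.284 (log Q = −0.546).
E = E° − (0.0615/n)·log Q = +1.05 − (0.0615/2)(−0.546) = +1.067 V.

+1.067 V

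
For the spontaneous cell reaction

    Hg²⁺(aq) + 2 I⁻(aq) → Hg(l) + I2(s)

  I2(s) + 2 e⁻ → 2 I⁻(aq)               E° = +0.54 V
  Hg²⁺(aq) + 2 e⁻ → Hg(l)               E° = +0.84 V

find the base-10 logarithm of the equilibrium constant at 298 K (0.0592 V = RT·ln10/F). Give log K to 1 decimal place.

The Hg²⁺/Hg couple is reduced (cathode); E°cell = +0.84 − (+0.54) = +0.30 V with n = 2.
At equilibrium E = 0, so log K = nE°cell / 0.0592 = (2)(+0.30) / 0.0592 = 10.1.

log K = 10.1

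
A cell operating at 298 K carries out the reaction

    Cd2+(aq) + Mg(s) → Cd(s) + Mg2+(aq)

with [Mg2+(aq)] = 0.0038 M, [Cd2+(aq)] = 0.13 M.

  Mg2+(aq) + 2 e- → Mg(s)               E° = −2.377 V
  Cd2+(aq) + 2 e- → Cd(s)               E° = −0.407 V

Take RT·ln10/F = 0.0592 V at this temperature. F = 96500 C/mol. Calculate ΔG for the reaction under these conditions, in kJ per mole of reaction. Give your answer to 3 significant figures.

The standard cell potential is −0.407 − (−2.377) = +1.970 V, with n = 2 electrons in the balanced equation.
Here Q = [Mg2+(aq)] / [Cd2+(aq)] = 0.0292 (log Q = −1.534), giving E = +1.970 − (0.0592/2)·(−1.534) = +2.0154 V.
Then ΔG = −nFE = −2 × 96500 × +2.0154 J/mol = −389 kJ/mol.

−389 kJ/mol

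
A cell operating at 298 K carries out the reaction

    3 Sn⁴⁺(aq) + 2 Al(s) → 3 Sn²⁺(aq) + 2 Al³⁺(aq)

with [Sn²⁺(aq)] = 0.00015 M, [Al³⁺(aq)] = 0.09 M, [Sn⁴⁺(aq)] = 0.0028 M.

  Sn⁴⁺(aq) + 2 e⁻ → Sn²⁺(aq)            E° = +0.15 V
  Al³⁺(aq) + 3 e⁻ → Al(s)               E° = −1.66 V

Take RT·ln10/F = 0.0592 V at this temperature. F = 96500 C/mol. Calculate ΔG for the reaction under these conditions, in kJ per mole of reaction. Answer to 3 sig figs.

E°cell = +0.15 − (−1.66) = +1.81 V; the balanced reaction transfers n = 6 electrons.
Q = ([Sn²⁺(aq)]^3·[Al³⁺(aq)]^2) / [Sn⁴⁺(aq)]^3 = 1.25×10^−6, so log Q = −5.905 and E = +1.81 − (0.0592/6)(−5.905) = +1.8683 V.
ΔG = −nFE = −(6)(96500)(+1.8683) J/mol = −1080 kJ/mol.

−1080 kJ/mol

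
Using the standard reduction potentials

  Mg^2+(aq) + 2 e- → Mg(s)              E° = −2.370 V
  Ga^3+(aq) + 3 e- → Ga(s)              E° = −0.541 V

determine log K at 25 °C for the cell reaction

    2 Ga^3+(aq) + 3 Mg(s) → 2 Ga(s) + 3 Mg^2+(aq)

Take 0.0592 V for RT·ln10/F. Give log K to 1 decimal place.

log K = 185.4

The Ga³⁺/Ga couple is reduced (cathode); E°cell = −0.541 − (−2.370) = +1.829 V with n = 6.
At equilibrium E = 0, so log K = nE°cell / 0.0592 = (6)(+1.829) / 0.0592 = 185.4.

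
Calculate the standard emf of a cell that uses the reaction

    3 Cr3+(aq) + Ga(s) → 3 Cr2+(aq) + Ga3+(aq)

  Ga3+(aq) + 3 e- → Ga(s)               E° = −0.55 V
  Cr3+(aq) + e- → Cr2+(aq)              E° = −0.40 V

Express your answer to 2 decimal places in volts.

+0.15 V

Cr3+(aq) gains electrons, so the Cr³⁺/Cr²⁺ couple is the cathode; the Ga³⁺/Ga couple is the anode.
E°cell = E°(cathode) − E°(anode) = −0.40 − (−0.55) = +0.15 V.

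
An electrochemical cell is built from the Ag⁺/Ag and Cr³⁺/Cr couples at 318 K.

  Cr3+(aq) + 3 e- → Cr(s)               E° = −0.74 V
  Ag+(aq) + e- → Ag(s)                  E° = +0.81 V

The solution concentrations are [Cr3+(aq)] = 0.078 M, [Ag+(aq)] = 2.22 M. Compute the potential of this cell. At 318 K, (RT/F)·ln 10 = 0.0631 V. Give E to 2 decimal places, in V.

Ag⁺/Ag is reduced (cathode, E° = +0.81 V) and Cr³⁺/Cr is oxidized (anode).
The standard potential is +0.81 − (−0.74) = +1.55 V and the balanced reaction transfers n = 3 electrons.
For the overall reaction 3 Ag+(aq) + Cr(s) → 3 Ag(s) + Cr3+(aq), Q = [Cr3+(aq)] / [Ag+(aq)]^3 = 0.00713, giving log Q = −2.147.
By the Nernst equation, E = +1.55 − (0.0631/3)·(−2.147) = +1.60 V.

+1.60 V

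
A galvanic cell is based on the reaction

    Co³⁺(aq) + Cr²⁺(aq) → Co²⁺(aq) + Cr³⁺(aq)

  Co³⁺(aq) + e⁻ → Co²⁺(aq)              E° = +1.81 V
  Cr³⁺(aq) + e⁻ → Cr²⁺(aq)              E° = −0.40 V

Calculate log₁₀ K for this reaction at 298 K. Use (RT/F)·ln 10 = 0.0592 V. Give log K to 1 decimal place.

The Co³⁺/Co²⁺ couple is reduced (cathode); E°cell = +1.81 − (−0.40) = +2.21 V with n = 1.
At equilibrium E = 0, so log K = nE°cell / 0.0592 = (1)(+2.21) / 0.0592 = 37.3.

log K = 37.3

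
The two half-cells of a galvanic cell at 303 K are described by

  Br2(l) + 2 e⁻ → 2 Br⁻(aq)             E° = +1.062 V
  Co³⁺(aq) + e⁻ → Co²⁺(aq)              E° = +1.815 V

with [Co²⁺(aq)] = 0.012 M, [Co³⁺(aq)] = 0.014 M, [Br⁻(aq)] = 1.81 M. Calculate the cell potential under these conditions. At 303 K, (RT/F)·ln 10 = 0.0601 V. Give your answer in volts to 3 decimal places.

+0.773 V

Since E°(Co³⁺/Co²⁺) > E°(Br₂/Br⁻), Co³⁺/Co²⁺ serves as the cathode.
The standard potential is +1.815 − (+1.062) = +0.753 V and the balanced reaction transfers n = 2 electrons.
Balancing gives 2 Co³⁺(aq) + 2 Br⁻(aq) → 2 Co²⁺(aq) + Br2(l); hence Q = [Co²⁺(aq)]^2 / ([Co³⁺(aq)]^2·[Br⁻(aq)]^2) = 0.224 (log Q = −0.649).
By the Nernst equation, E = +0.753 − (0.0601/2)·(−0.649) = +0.773 V.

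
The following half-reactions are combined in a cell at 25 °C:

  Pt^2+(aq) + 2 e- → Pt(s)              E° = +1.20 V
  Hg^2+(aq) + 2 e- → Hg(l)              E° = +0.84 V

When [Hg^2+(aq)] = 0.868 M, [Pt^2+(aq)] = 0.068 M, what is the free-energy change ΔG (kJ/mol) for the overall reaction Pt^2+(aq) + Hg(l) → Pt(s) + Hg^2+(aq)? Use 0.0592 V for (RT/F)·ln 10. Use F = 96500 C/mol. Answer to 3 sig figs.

−63.2 kJ/mol

With Pt²⁺/Pt reduced at the cathode, E°cell = +1.20 − (+0.84) = +0.36 V and n = 2.
Q = [Hg^2+(aq)] / [Pt^2+(aq)] = 12.8, so log Q = 1.106 and E = +0.36 − (0.0592/2)(1.106) = +0.3273 V.
Then ΔG = −nFE = −2 × 96500 × +0.3273 J/mol = −63.2 kJ/mol.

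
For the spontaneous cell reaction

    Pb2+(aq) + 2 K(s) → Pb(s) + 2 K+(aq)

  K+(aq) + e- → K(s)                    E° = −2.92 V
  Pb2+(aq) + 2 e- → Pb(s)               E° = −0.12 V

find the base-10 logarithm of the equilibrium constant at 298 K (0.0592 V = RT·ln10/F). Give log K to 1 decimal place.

log K = 94.6

The Pb²⁺/Pb couple is reduced (cathode); E°cell = −0.12 − (−2.92) = +2.80 V with n = 2.
At equilibrium E = 0, so log K = nE°cell / 0.0592 = (2)(+2.80) / 0.0592 = 94.6.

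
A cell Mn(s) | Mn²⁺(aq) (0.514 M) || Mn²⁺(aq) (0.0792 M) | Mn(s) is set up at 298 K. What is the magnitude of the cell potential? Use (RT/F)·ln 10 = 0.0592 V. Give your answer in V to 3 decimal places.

0.024 V

For a concentration cell E°cell = 0, since both electrodes use the same couple.
The compartment with the higher Mn²⁺(aq) concentration (0.514 M) acts as the cathode; ions are reduced there and produced at the dilute (0.0792 M) anode.
With n = 2, Ecell = −(0.0592/2)·log([dilute]/[conc]) = −(0.0592/2)·log(0.0792/0.514) = +0.024 V.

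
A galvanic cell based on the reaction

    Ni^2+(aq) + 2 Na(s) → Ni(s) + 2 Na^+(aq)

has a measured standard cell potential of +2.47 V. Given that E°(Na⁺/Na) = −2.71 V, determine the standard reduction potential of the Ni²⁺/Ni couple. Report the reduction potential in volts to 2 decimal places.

−0.24 V

In the reaction as written the Ni²⁺/Ni couple is reduced (cathode) and Na⁺/Na is oxidized (anode), so E°cell = E°(Ni²⁺/Ni) − E°(Na⁺/Na).
E°(Ni²⁺/Ni) = E°cell + E°(anode) = +2.47 + (−2.71) = −0.24 V.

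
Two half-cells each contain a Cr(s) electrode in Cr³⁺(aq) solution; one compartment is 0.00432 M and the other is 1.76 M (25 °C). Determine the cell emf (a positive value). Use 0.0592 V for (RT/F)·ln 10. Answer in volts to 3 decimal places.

0.052 V

For a concentration cell E°cell = 0, since both electrodes use the same couple.
The compartment with the higher Cr³⁺(aq) concentration (1.76 M) acts as the cathode; ions are reduced there and produced at the dilute (0.00432 M) anode.
With n = 3, Ecell = −(0.0592/3)·log([dilute]/[conc]) = −(0.0592/3)·log(0.00432/1.76) = +0.052 V.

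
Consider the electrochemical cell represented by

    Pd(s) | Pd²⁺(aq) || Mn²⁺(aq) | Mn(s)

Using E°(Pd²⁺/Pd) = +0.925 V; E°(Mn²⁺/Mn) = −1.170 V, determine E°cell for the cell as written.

By convention the left-hand electrode in cell notation is the anode (oxidation) and the right-hand electrode is the cathode (reduction).
E°cell = E°(right) − E°(left) = −1.170 − (+0.925) = −2.095 V.
The negative sign shows that, as written, the cell would require an external voltage to drive the reaction.

−2.095 V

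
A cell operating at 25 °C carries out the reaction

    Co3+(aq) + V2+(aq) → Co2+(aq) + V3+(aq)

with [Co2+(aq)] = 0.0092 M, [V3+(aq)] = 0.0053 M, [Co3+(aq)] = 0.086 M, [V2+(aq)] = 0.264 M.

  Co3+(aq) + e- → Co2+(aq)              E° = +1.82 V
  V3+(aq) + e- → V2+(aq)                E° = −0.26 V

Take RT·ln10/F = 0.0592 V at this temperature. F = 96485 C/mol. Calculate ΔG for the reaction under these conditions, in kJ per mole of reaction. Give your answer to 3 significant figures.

−216 kJ/mol

The standard cell potential is +1.82 − (−0.26) = +2.08 V, with n = 1 electron in the balanced equation.
The reaction quotient is ([Co2+(aq)]·[V3+(aq)]) / ([Co3+(aq)]·[V2+(aq)]) = 0.00215; by Nernst, E = +2.08 − (0.0592/1)(−2.668) = +2.2379 V.
ΔG = −nFE = −(1)(96485)(+2.2379) J/mol = −216 kJ/mol.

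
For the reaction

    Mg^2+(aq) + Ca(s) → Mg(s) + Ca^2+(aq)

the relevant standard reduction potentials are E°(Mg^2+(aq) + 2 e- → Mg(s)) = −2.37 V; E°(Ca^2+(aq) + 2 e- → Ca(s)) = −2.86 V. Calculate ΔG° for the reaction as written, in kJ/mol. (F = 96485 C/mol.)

In the reaction as written Mg^2+(aq) is reduced, so the Mg²⁺/Mg couple is the cathode and Ca²⁺/Ca is the anode.
E°cell = −2.37 − (−2.86) = +0.49 V; balancing electrons gives n = 2.
ΔG° = −nFE°cell = −(2)(96485)(+0.49) J/mol = −94.6 kJ/mol.

−94.6 kJ/mol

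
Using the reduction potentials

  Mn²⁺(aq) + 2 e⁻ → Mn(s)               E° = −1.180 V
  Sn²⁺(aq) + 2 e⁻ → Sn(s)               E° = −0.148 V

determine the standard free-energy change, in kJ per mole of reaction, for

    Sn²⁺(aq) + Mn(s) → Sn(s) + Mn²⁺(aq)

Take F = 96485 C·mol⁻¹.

In the reaction as written Sn²⁺(aq) is reduced, so the Sn²⁺/Sn couple is the cathode and Mn²⁺/Mn is the anode.
E°cell = −0.148 − (−1.180) = +1.032 V; balancing electrons gives n = 2.
ΔG° = −nFE°cell = −(2)(96485)(+1.032) J/mol = −199 kJ/mol.

−199 kJ/mol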